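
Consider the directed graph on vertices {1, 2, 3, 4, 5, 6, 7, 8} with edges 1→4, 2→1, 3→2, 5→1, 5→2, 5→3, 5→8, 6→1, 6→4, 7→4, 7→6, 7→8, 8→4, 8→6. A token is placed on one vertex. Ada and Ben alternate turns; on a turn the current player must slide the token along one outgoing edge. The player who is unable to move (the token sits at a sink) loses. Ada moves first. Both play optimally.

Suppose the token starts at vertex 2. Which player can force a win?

Ben wins.

Positions with no move are L. A position that does have a move is losing for the player to move precisely when every available move leads to a winning position for the opponent. Fill in the labels:
Every edge goes from a vertex to one that appears earlier in the order 4, 1, 6, 8, 2, 7, 3, 5, so processing vertices in that order labels each vertex after all of its successors.
4: no outgoing edge → L
1: W (go to 4, an L position)
6: W (go to 4, an L position)
8: W (go to 4, an L position)
2: L (sole option 1(W) is W)
7: W (go to 4, an L position)
3: W (go to 2, an L position)
5: W (go to 2, an L position)
Every move from 2 reaches a W position, so the mover loses.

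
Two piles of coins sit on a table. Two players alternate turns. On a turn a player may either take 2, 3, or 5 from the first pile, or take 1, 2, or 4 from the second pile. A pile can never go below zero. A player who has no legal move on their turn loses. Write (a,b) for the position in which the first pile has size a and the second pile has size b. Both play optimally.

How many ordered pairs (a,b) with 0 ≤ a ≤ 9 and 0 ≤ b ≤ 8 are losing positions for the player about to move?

27

Build the W/L table. Terminal = L. A non-terminal position is W if it has a move to some L; otherwise it is L.
Every move lowers a or b (never raises either), so fill the grid row by row in increasing a, and left to right within a row: each cell's successors are then already labelled.
      b=0  b=1  b=2  b=3  b=4  b=5  b=6  b=7  b=8
a=0:    L    W    W    L    W    W    L    W    W
a=1:    L    W    W    L    W    W    L    W    W
a=2:    W    L    W    W    L    W    W    L    W
a=3:    W    L    W    W    L    W    W    L    W
a=4:    W    W    L    W    W    L    W    W    L
a=5:    W    W    L    W    W    L    W    W    L
a=6:    W    W    W    W    W    W    W    W    W
a=7:    L    W    W    L    W    W    L    W    W
a=8:    L    W    W    L    W    W    L    W    W
a=9:    W    L    W    W    L    W    W    L    W
Cells with no legal move (terminal, hence L): (0,0), (1,0).
The remaining L cells, each justified by listing all of its moves:
(0,3): moves to (0,2)(W), (0,1)(W); every one is W ⇒ L
(0,6): moves to (0,5)(W), (0,4)(W), (0,2)(W); every one is W ⇒ L
(1,3): moves to (1,2)(W), (1,1)(W); every one is W ⇒ L
(1,6): moves to (1,5)(W), (1,4)(W), (1,2)(W); every one is W ⇒ L
(2,1): moves to (0,1)(W), (2,0)(W); every one is W ⇒ L
(2,4): moves to (0,4)(W), (2,3)(W), (2,2)(W), (2,0)(W); every one is W ⇒ L
(2,7): moves to (0,7)(W), (2,6)(W), (2,5)(W), (2,3)(W); every one is W ⇒ L
(3,1): moves to (1,1)(W), (0,1)(W), (3,0)(W); every one is W ⇒ L
(3,4): moves to (1,4)(W), (0,4)(W), (3,3)(W), (3,2)(W), (3,0)(W); every one is W ⇒ L
(3,7): moves to (1,7)(W), (0,7)(W), (3,6)(W), (3,5)(W), (3,3)(W); every one is W ⇒ L
(4,2): moves to (2,2)(W), (1,2)(W), (4,1)(W), (4,0)(W); every one is W ⇒ L
(4,5): moves to (2,5)(W), (1,5)(W), (4,4)(W), (4,3)(W), (4,1)(W); every one is W ⇒ L
(4,8): moves to (2,8)(W), (1,8)(W), (4,7)(W), (4,6)(W), (4,4)(W); every one is W ⇒ L
(5,2): moves to (3,2)(W), (2,2)(W), (0,2)(W), (5,1)(W), (5,0)(W); every one is W ⇒ L
(5,5): moves to (3,5)(W), (2,5)(W), (0,5)(W), (5,4)(W), (5,3)(W), (5,1)(W); every one is W ⇒ L
(5,8): moves to (3,8)(W), (2,8)(W), (0,8)(W), (5,7)(W), (5,6)(W), (5,4)(W); every one is W ⇒ L
(7,0): moves to (5,0)(W), (4,0)(W), (2,0)(W); every one is W ⇒ L
(7,3): moves to (5,3)(W), (4,3)(W), (2,3)(W), (7,2)(W), (7,1)(W); every one is W ⇒ L
(7,6): moves to (5,6)(W), (4,6)(W), (2,6)(W), (7,5)(W), (7,4)(W), (7,2)(W); every one is W ⇒ L
(8,0): moves to (6,0)(W), (5,0)(W), (3,0)(W); every one is W ⇒ L
(8,3): moves to (6,3)(W), (5,3)(W), (3,3)(W), (8,2)(W), (8,1)(W); every one is W ⇒ L
(8,6): moves to (6,6)(W), (5,6)(W), (3,6)(W), (8,5)(W), (8,4)(W), (8,2)(W); every one is W ⇒ L
(9,1): moves to (7,1)(W), (6,1)(W), (4,1)(W), (9,0)(W); every one is W ⇒ L
(9,4): moves to (7,4)(W), (6,4)(W), (4,4)(W), (9,3)(W), (9,2)(W), (9,0)(W); every one is W ⇒ L
(9,7): moves to (7,7)(W), (6,7)(W), (4,7)(W), (9,6)(W), (9,5)(W), (9,3)(W); every one is W ⇒ L
Every other cell has at least one move into one of the L cells above, so it is W.
L cells per row: a=0: 3, a=1: 3, a=2: 3, a=3: 3, a=4: 3, a=5: 3, a=6: 0, a=7: 3, a=8: 3, a=9: 3; total 27.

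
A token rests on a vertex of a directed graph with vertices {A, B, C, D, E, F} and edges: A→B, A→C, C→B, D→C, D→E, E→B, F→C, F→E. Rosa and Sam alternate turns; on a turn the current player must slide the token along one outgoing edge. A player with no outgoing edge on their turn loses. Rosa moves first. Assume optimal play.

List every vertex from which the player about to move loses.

B, D, F

Build the W/L table. Terminal = L. A non-terminal position is W if it has a move to some L; otherwise it is L.
Every edge goes from a vertex to one that appears earlier in the order B, C, A, E, F, D, so processing vertices in that order labels each vertex after all of its successors.
B: no outgoing edge → L
C: can move to B, which is L ⇒ W
A: can move to B, which is L ⇒ W
E: can move to B, which is L ⇒ W
F: moves to E(W), C(W); every one is W ⇒ L
D: moves to E(W), C(W); every one is W ⇒ L
Reading off the rows marked L gives the requested list; there are 3 such vertices.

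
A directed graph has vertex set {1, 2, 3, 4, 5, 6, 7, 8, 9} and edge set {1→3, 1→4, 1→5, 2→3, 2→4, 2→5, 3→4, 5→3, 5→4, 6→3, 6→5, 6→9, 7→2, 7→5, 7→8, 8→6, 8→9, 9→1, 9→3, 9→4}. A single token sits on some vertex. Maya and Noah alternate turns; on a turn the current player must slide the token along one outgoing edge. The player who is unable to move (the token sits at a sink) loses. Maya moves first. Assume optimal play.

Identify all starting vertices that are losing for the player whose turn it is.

Label each position W (a win for the player to move) or L (a loss). A position with no legal move is L; any other position is W exactly when some move reaches an L, and L when every move reaches a W.
Every edge goes from a vertex to one that appears earlier in the order 4, 3, 5, 1, 2, 9, 6, 8, 7, so processing vertices in that order labels each vertex after all of its successors.
4: no outgoing edge → L
3: W (go to 4, an L position)
5: W (go to 4, an L position)
1: W (go to 4, an L position)
2: W (go to 4, an L position)
9: W (go to 4, an L position)
6: L (options 9(W), 5(W), 3(W) are all W)
8: W (go to 6, an L position)
7: L (options 8(W), 2(W), 5(W) are all W)
Reading off the rows marked L gives the requested list; there are 3 such vertices.

4, 6, 7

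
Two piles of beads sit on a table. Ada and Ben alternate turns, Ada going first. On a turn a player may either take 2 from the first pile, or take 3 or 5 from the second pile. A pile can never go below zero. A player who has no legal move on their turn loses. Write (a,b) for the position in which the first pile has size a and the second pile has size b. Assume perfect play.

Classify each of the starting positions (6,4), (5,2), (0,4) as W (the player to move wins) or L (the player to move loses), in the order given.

(6,4): L, (5,2): L, (0,4): W

Classify positions by backward induction: terminal positions (no move available) are L. From any other position, the mover wins iff some move reaches an L.
No move ever increases a pile, so every position that can arise here has a ≤ 6 and b ≤ 4; it is enough to label the cells with 0 ≤ a ≤ 6 and 0 ≤ b ≤ 4.
Every move lowers a or b (never raises either), so fill the grid row by row in increasing a, and left to right within a row: each cell's successors are then already labelled.
      b=0  b=1  b=2  b=3  b=4
a=0:    L    L    L    W    W
a=1:    L    L    L    W    W
a=2:    W    W    W    L    L
a=3:    W    W    W    L    L
a=4:    L    L    L    W    W
a=5:    L    L    L    W    W
a=6:    W    W    W    L    L
Cells with no legal move (terminal, hence L): (0,0), (0,1), (0,2), (1,0), (1,1), (1,2).
The remaining L cells, each justified by listing all of its moves:
(2,3): moves to (0,3)(W), (2,0)(W); every one is W ⇒ L
(2,4): moves to (0,4)(W), (2,1)(W); every one is W ⇒ L
(3,3): moves to (1,3)(W), (3,0)(W); every one is W ⇒ L
(3,4): moves to (1,4)(W), (3,1)(W); every one is W ⇒ L
(4,0): the only move is to (2,0)(W), a W ⇒ L
(4,1): the only move is to (2,1)(W), a W ⇒ L
(4,2): the only move is to (2,2)(W), a W ⇒ L
(5,0): the only move is to (3,0)(W), a W ⇒ L
(5,1): the only move is to (3,1)(W), a W ⇒ L
(5,2): the only move is to (3,2)(W), a W ⇒ L
(6,3): moves to (4,3)(W), (6,0)(W); every one is W ⇒ L
(6,4): moves to (4,4)(W), (6,1)(W); every one is W ⇒ L
Every other cell has at least one move into one of the L cells above, so it is W.
(6,4): one of the L cells justified above, so L
(5,2): one of the L cells justified above, so L
(0,4): the move to (0,1) reaches an L cell, so W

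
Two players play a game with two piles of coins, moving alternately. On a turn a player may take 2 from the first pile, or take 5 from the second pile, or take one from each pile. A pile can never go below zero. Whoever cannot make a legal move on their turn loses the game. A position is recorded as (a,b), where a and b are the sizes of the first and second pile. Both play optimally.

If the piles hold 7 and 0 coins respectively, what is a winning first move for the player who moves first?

Build the W/L table. Terminal = L. A non-terminal position is W if it has a move to some L; otherwise it is L.
No move ever increases a pile, so every position that can arise here has a ≤ 7 and b ≤ 0; it is enough to label the cells with 0 ≤ a ≤ 7 and 0 ≤ b ≤ 0.
Every move lowers a or b (never raises either), so fill the grid row by row in increasing a, and left to right within a row: each cell's successors are then already labelled.
      b=0
a=0:    L
a=1:    L
a=2:    W
a=3:    W
a=4:    L
a=5:    L
a=6:    W
a=7:    W
Cells with no legal move (terminal, hence L): (0,0), (1,0).
The remaining L cells, each justified by listing all of its moves:
(4,0): only reaches (2,0)(W), which is W → L
(5,0): only reaches (3,0)(W), which is W → L
Every other cell has at least one move into one of the L cells above, so it is W.
From (7,0), the L positions reachable in one move are: (5,0).

Move to (5,0).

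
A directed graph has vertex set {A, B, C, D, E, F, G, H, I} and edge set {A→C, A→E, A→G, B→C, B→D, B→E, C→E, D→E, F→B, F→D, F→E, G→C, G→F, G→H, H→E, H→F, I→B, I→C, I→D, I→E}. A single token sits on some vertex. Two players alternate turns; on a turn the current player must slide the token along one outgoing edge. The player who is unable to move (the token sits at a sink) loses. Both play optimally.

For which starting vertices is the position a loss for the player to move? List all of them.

Use the standard recursion: the mover loses at a terminal position; elsewhere, the mover wins exactly when some move hands the opponent an L position.
Every edge goes from a vertex to one that appears earlier in the order E, C, D, B, F, I, H, G, A, so processing vertices in that order labels each vertex after all of its successors.
E: no outgoing edge → L
C: →E(L), so W
D: →E(L), so W
B: →E(L), so W
F: →E(L), so W
I: →E(L), so W
H: →E(L), so W
G: →H(W), F(W), C(W) — all W, so L
A: →G(L), so W
Reading off the rows marked L gives the requested list; there are 2 such vertices.

E, G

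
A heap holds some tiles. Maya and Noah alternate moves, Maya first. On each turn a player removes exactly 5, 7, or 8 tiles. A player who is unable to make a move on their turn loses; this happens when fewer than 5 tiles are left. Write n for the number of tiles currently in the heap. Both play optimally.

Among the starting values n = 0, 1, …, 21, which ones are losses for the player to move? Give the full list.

0, 1, 2, 3, 4, 13, 14, 15, 16, 17

Label each position W (a win for the player to move) or L (a loss). A position with no legal move is L; any other position is W exactly when some move reaches an L, and L when every move reaches a W.
n=0: no move → L
n=1: no move → L
n=2: no move → L
n=3: no move → L
n=4: no move → L
n=5: reaches L-position 0 → W
n=6: reaches L-position 1 → W
n=7: reaches L-position 2 → W
n=8: reaches L-position 3 → W
n=9: reaches L-position 4 → W
n=10: reaches L-position 3 → W
n=11: reaches L-position 4 → W
n=12: reaches L-position 4 → W
n=13: only reaches 8(W), 6(W), 5(W), all W → L
n=14: only reaches 9(W), 7(W), 6(W), all W → L
n=15: only reaches 10(W), 8(W), 7(W), all W → L
n=16: only reaches 11(W), 9(W), 8(W), all W → L
n=17: only reaches 12(W), 10(W), 9(W), all W → L
n=18: reaches L-position 13 → W
n=19: reaches L-position 14 → W
n=20: reaches L-position 15 → W
n=21: reaches L-position 16 → W
The losing starting values of n are exactly the entries labelled L in this table (10 of them).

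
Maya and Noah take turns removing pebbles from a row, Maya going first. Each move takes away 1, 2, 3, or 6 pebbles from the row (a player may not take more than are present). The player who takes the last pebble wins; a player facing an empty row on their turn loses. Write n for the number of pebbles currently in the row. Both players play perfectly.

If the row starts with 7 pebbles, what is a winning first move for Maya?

Positions with no move are L. A position that does have a move is losing for the player to move precisely when every available move leads to a winning position for the opponent. Fill in the labels:
n=0: no move → L
n=1: W (go to 0, an L position)
n=2: W (go to 0, an L position)
n=3: W (go to 0, an L position)
n=4: L (options 3(W), 2(W), 1(W) are all W)
n=5: W (go to 4, an L position)
n=6: W (go to 4, an L position)
n=7: W (go to 4, an L position)
From 7, the L positions reachable in one move are: 4.

Remove 3, leaving 4.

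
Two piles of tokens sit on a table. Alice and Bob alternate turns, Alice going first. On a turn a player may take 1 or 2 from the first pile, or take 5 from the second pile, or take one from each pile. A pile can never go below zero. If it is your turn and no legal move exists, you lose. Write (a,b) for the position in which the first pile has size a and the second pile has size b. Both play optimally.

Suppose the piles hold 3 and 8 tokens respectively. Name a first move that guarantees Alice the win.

Move to (1,8).

Compute win/loss labels from the base case upward. A position with no move is L. Any other position is W if it can reach an L in one move, else L.
No move ever increases a pile, so every position that can arise here has a ≤ 3 and b ≤ 8; it is enough to label the cells with 0 ≤ a ≤ 3 and 0 ≤ b ≤ 8.
Every move lowers a or b (never raises either), so fill the grid row by row in increasing a, and left to right within a row: each cell's successors are then already labelled.
      b=0  b=1  b=2  b=3  b=4  b=5  b=6  b=7  b=8
a=0:    L    L    L    L    L    W    W    W    W
a=1:    W    W    W    W    W    W    L    L    L
a=2:    W    W    W    W    W    L    W    W    W
a=3:    L    L    L    L    L    W    W    W    W
Cells with no legal move (terminal, hence L): (0,0), (0,1), (0,2), (0,3), (0,4).
The remaining L cells, each justified by listing all of its moves:
(1,6): only reaches (0,6)(W), (1,1)(W), (0,5)(W), all W → L
(1,7): only reaches (0,7)(W), (1,2)(W), (0,6)(W), all W → L
(1,8): only reaches (0,8)(W), (1,3)(W), (0,7)(W), all W → L
(2,5): only reaches (1,5)(W), (0,5)(W), (2,0)(W), (1,4)(W), all W → L
(3,0): only reaches (2,0)(W), (1,0)(W), all W → L
(3,1): only reaches (2,1)(W), (1,1)(W), (2,0)(W), all W → L
(3,2): only reaches (2,2)(W), (1,2)(W), (2,1)(W), all W → L
(3,3): only reaches (2,3)(W), (1,3)(W), (2,2)(W), all W → L
(3,4): only reaches (2,4)(W), (1,4)(W), (2,3)(W), all W → L
Every other cell has at least one move into one of the L cells above, so it is W.
From (3,8), the L positions reachable in one move are: (1,8), (3,3). Any move reaching one of these is winning.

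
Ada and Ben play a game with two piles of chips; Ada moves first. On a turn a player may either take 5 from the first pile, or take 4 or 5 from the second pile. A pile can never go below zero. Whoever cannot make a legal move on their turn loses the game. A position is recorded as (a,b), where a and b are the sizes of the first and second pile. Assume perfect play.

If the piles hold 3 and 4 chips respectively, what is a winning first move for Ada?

Move to (3,0).

Positions with no move are L. A position that does have a move is losing for the player to move precisely when every available move leads to a winning position for the opponent. Fill in the labels:
No move ever increases a pile, so every position that can arise here has a ≤ 3 and b ≤ 4; it is enough to label the cells with 0 ≤ a ≤ 3 and 0 ≤ b ≤ 4.
Every move lowers a or b (never raises either), so fill the grid row by row in increasing a, and left to right within a row: each cell's successors are then already labelled.
      b=0  b=1  b=2  b=3  b=4
a=0:    L    L    L    L    W
a=1:    L    L    L    L    W
a=2:    L    L    L    L    W
a=3:    L    L    L    L    W
Cells with no legal move (terminal, hence L): (0,0), (0,1), (0,2), (0,3), (1,0), (1,1), (1,2), (1,3), (2,0), (2,1), (2,2), (2,3), (3,0), (3,1), (3,2), (3,3).
Every other cell has at least one move into one of the L cells above, so it is W.
From (3,4), the L positions reachable in one move are: (3,0).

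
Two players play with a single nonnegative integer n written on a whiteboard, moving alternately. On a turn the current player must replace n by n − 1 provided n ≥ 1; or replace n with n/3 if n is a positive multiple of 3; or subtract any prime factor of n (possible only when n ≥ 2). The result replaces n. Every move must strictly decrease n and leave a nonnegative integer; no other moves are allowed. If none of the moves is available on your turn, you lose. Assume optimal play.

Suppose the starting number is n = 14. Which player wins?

The second player wins.

Classify positions by backward induction: terminal positions (no move available) are L. From any other position, the mover wins iff some move reaches an L.
n=0: no move → L
n=1: →0(L), so W
n=2: →0(L), so W
n=3: →0(L), so W
n=4: →2(W), 3(W) — all W, so L
n=5: →0(L), so W
n=6: →4(L), so W
n=7: →0(L), so W
n=8: →6(W), 7(W) — all W, so L
n=9: →8(L), so W
n=10: →8(L), so W
n=11: →0(L), so W
n=12: →4(L), so W
n=13: →0(L), so W
n=14: →7(W), 12(W), 13(W) — all W, so L
The starting position 14 is L: whatever the player to move does, the opponent receives a W position.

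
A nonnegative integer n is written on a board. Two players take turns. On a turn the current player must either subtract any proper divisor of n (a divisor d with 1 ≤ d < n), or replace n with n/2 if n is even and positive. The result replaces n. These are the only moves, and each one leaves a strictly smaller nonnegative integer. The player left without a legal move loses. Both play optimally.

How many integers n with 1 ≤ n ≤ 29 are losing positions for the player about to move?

15

Positions with no move are L. A position that does have a move is losing for the player to move precisely when every available move leads to a winning position for the opponent. Fill in the labels:
n=0: no move → L
n=1: no move → L
n=2: →1(L), so W
n=3: →2(W) only, which is W, so L
n=4: →3(L), so W
n=5: →4(W) only, which is W, so L
n=6: →3(L), so W
n=7: →6(W) only, which is W, so L
n=8: →7(L), so W
n=9: →6(W), 8(W) — all W, so L
n=10: →5(L), so W
n=11: →10(W) only, which is W, so L
n=12: →9(L), so W
n=13: →12(W) only, which is W, so L
n=14: →7(L), so W
n=15: →10(W), 12(W), 14(W) — all W, so L
n=16: →15(L), so W
n=17: →16(W) only, which is W, so L
n=18: →9(L), so W
n=19: →18(W) only, which is W, so L
n=20: →15(L), so W
n=21: →14(W), 18(W), 20(W) — all W, so L
n=22: →11(L), so W
n=23: →22(W) only, which is W, so L
n=24: →21(L), so W
n=25: →20(W), 24(W) — all W, so L
n=26: →13(L), so W
n=27: →18(W), 24(W), 26(W) — all W, so L
n=28: →21(L), so W
n=29: →28(W) only, which is W, so L
L entries with 1 ≤ n ≤ 29 (n=0 is outside the asked range and is not counted): n = 1, 3, 5, 7, 9, 11, 13, 15, 17, 19, 21, 23, 25, 27, 29; that makes 15.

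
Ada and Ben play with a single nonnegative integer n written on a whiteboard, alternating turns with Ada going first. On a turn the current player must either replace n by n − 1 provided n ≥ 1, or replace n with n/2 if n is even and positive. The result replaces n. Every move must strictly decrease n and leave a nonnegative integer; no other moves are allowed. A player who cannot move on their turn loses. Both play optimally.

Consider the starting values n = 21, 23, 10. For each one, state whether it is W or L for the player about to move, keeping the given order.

Compute win/loss labels from the base case upward. A position with no move is L. Any other position is W if it can reach an L in one move, else L.
n=0: no move → L
n=1: W (go to 0, an L position)
n=2: L (sole option 1(W) is W)
n=3: W (go to 2, an L position)
n=4: W (go to 2, an L position)
n=5: L (sole option 4(W) is W)
n=6: W (go to 5, an L position)
n=7: L (sole option 6(W) is W)
n=8: W (go to 7, an L position)
n=9: L (sole option 8(W) is W)
n=10: W (go to 5, an L position)
n=11: L (sole option 10(W) is W)
n=12: W (go to 11, an L position)
n=13: L (sole option 12(W) is W)
n=14: W (go to 7, an L position)
n=15: L (sole option 14(W) is W)
n=16: W (go to 15, an L position)
n=17: L (sole option 16(W) is W)
n=18: W (go to 9, an L position)
n=19: L (sole option 18(W) is W)
n=20: W (go to 19, an L position)
n=21: L (sole option 20(W) is W)
n=22: W (go to 11, an L position)
n=23: L (sole option 22(W) is W)

21: L, 23: L, 10: W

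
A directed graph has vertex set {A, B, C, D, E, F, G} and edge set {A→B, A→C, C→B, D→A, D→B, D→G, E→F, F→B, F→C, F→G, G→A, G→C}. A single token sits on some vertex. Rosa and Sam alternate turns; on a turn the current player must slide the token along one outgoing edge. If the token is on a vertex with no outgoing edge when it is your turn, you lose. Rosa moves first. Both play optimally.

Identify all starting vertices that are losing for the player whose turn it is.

B, E, G

Positions with no move are L. A position that does have a move is losing for the player to move precisely when every available move leads to a winning position for the opponent. Fill in the labels:
Every edge goes from a vertex to one that appears earlier in the order B, C, A, G, F, E, D, so processing vertices in that order labels each vertex after all of its successors.
B: no outgoing edge → L
C: can move to B, which is L ⇒ W
A: can move to B, which is L ⇒ W
G: moves to A(W), C(W); every one is W ⇒ L
F: can move to G, which is L ⇒ W
E: the only move is to F(W), a W ⇒ L
D: can move to G, which is L ⇒ W
Reading off the rows marked L gives the requested list; there are 3 such vertices.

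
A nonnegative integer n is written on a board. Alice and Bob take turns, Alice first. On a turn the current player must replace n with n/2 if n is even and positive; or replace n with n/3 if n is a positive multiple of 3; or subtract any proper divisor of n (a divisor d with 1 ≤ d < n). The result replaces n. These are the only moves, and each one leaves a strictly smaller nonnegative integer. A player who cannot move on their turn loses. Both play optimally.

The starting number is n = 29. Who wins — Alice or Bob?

Build the W/L table. Terminal = L. A non-terminal position is W if it has a move to some L; otherwise it is L.
n=0: no move → L
n=1: no move → L
n=2: →1(L), so W
n=3: →1(L), so W
n=4: →2(W), 3(W) — all W, so L
n=5: →4(L), so W
n=6: →4(L), so W
n=7: →6(W) only, which is W, so L
n=8: →4(L), so W
n=9: →3(W), 6(W), 8(W) — all W, so L
n=10: →9(L), so W
n=11: →10(W) only, which is W, so L
n=12: →4(L), so W
n=13: →12(W) only, which is W, so L
n=14: →7(L), so W
n=15: →5(W), 10(W), 12(W), 14(W) — all W, so L
n=16: →15(L), so W
n=17: →16(W) only, which is W, so L
n=18: →9(L), so W
n=19: →18(W) only, which is W, so L
n=20: →15(L), so W
n=21: →7(L), so W
n=22: →11(L), so W
n=23: →22(W) only, which is W, so L
n=24: →23(L), so W
n=25: →20(W), 24(W) — all W, so L
n=26: →13(L), so W
n=27: →9(L), so W
n=28: →14(W), 21(W), 24(W), 26(W), 27(W) — all W, so L
n=29: →28(L), so W
The starting position 29 is W: Alice should move to 28, handing over an L position.

Alice wins.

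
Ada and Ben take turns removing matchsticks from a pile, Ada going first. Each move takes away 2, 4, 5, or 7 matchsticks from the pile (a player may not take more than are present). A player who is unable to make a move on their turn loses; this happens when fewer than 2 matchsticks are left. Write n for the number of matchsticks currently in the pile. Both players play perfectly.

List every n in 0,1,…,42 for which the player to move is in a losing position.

Build the W/L table. Terminal = L. A non-terminal position is W if it has a move to some L; otherwise it is L.
n=0: no move → L
n=1: no move → L
n=2: W (go to 0, an L position)
n=3: W (go to 1, an L position)
n=4: W (go to 0, an L position)
n=5: W (go to 1, an L position)
n=6: W (go to 1, an L position)
n=7: W (go to 0, an L position)
n=8: W (go to 1, an L position)
n=9: L (options 7(W), 5(W), 4(W), 2(W) are all W)
n=10: L (options 8(W), 6(W), 5(W), 3(W) are all W)
n=11: W (go to 9, an L position)
n=12: W (go to 10, an L position)
n=13: W (go to 9, an L position)
n=14: W (go to 10, an L position)
n=15: W (go to 10, an L position)
n=16: W (go to 9, an L position)
n=17: W (go to 10, an L position)
n=18: L (options 16(W), 14(W), 13(W), 11(W) are all W)
n=19: L (options 17(W), 15(W), 14(W), 12(W) are all W)
n=20: W (go to 18, an L position)
n=21: W (go to 19, an L position)
n=22: W (go to 18, an L position)
n=23: W (go to 19, an L position)
n=24: W (go to 19, an L position)
n=25: W (go to 18, an L position)
n=26: W (go to 19, an L position)
n=27: L (options 25(W), 23(W), 22(W), 20(W) are all W)
n=28: L (options 26(W), 24(W), 23(W), 21(W) are all W)
n=29: W (go to 27, an L position)
n=30: W (go to 28, an L position)
n=31: W (go to 27, an L position)
n=32: W (go to 28, an L position)
n=33: W (go to 28, an L position)
n=34: W (go to 27, an L position)
n=35: W (go to 28, an L position)
n=36: L (options 34(W), 32(W), 31(W), 29(W) are all W)
n=37: L (options 35(W), 33(W), 32(W), 30(W) are all W)
n=38: W (go to 36, an L position)
n=39: W (go to 37, an L position)
n=40: W (go to 36, an L position)
n=41: W (go to 37, an L position)
n=42: W (go to 37, an L position)
The losing starting values of n are exactly the entries labelled L in this table (10 of them).

0, 1, 9, 10, 18, 19, 27, 28, 36, 37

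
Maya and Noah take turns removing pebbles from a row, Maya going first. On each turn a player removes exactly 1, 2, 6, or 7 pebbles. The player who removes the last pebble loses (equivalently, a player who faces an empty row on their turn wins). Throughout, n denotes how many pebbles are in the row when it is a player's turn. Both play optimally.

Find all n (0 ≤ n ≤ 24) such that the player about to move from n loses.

1, 4, 9, 12, 17, 20

Compute win/loss labels from the base case upward. A position with no move is W. Any other position is W if it can reach an L in one move, else L.
n=0: no move; the opponent has just taken the last pebble and therefore loses → W
n=1: the only move is to 0(W), a W ⇒ L
n=2: can move to 1, which is L ⇒ W
n=3: can move to 1, which is L ⇒ W
n=4: moves to 3(W), 2(W); every one is W ⇒ L
n=5: can move to 4, which is L ⇒ W
n=6: can move to 4, which is L ⇒ W
n=7: can move to 1, which is L ⇒ W
n=8: can move to 1, which is L ⇒ W
n=9: moves to 8(W), 7(W), 3(W), 2(W); every one is W ⇒ L
n=10: can move to 9, which is L ⇒ W
n=11: can move to 9, which is L ⇒ W
n=12: moves to 11(W), 10(W), 6(W), 5(W); every one is W ⇒ L
n=13: can move to 12, which is L ⇒ W
n=14: can move to 12, which is L ⇒ W
n=15: can move to 9, which is L ⇒ W
n=16: can move to 9, which is L ⇒ W
n=17: moves to 16(W), 15(W), 11(W), 10(W); every one is W ⇒ L
n=18: can move to 17, which is L ⇒ W
n=19: can move to 17, which is L ⇒ W
n=20: moves to 19(W), 18(W), 14(W), 13(W); every one is W ⇒ L
n=21: can move to 20, which is L ⇒ W
n=22: can move to 20, which is L ⇒ W
n=23: can move to 17, which is L ⇒ W
n=24: can move to 17, which is L ⇒ W
The losing starting values of n are exactly the entries labelled L in this table (6 of them).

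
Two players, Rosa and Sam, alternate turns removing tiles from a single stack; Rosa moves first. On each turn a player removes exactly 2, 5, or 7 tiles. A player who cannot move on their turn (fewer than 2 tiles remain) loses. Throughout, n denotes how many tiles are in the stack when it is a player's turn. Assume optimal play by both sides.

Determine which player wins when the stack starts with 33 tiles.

Work bottom-up. With no move the player to move loses. Otherwise the position is W if at least one move leads to an L position for the opponent, and L if every move leads to a W.
n=0: no move → L
n=1: no move → L
n=2: reaches L-position 0 → W
n=3: reaches L-position 1 → W
n=4: only reaches 2(W), which is W → L
n=5: reaches L-position 0 → W
n=6: reaches L-position 4 → W
n=7: reaches L-position 0 → W
n=8: reaches L-position 1 → W
n=9: reaches L-position 4 → W
n=10: only reaches 8(W), 5(W), 3(W), all W → L
n=11: reaches L-position 4 → W
n=12: reaches L-position 10 → W
n=13: only reaches 11(W), 8(W), 6(W), all W → L
n=14: only reaches 12(W), 9(W), 7(W), all W → L
n=15: reaches L-position 13 → W
n=16: reaches L-position 14 → W
n=17: reaches L-position 10 → W
n=18: reaches L-position 13 → W
n=19: reaches L-position 14 → W
n=20: reaches L-position 13 → W
n=21: reaches L-position 14 → W
n=22: only reaches 20(W), 17(W), 15(W), all W → L
n=23: only reaches 21(W), 18(W), 16(W), all W → L
n=24: reaches L-position 22 → W
n=25: reaches L-position 23 → W
n=26: only reaches 24(W), 21(W), 19(W), all W → L
n=27: reaches L-position 22 → W
n=28: reaches L-position 26 → W
n=29: reaches L-position 22 → W
n=30: reaches L-position 23 → W
n=31: reaches L-position 26 → W
n=32: only reaches 30(W), 27(W), 25(W), all W → L
n=33: reaches L-position 26 → W
From 33 Rosa can remove 7, leaving 26, reaching an L position.

Rosa wins.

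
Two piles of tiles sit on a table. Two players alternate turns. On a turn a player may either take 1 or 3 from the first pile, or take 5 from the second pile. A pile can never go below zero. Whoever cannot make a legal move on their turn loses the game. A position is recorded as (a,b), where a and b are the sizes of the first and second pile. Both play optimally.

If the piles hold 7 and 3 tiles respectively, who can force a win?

The first player wins.

Build the W/L table. Terminal = L. A non-terminal position is W if it has a move to some L; otherwise it is L.
No move ever increases a pile, so every position that can arise here has a ≤ 7 and b ≤ 3; it is enough to label the cells with 0 ≤ a ≤ 7 and 0 ≤ b ≤ 3.
Every move lowers a or b (never raises either), so fill the grid row by row in increasing a, and left to right within a row: each cell's successors are then already labelled.
      b=0  b=1  b=2  b=3
a=0:    L    L    L    L
a=1:    W    W    W    W
a=2:    L    L    L    L
a=3:    W    W    W    W
a=4:    L    L    L    L
a=5:    W    W    W    W
a=6:    L    L    L    L
a=7:    W    W    W    W
Cells with no legal move (terminal, hence L): (0,0), (0,1), (0,2), (0,3).
The remaining L cells, each justified by listing all of its moves:
(2,0): the only move is to (1,0)(W), a W ⇒ L
(2,1): the only move is to (1,1)(W), a W ⇒ L
(2,2): the only move is to (1,2)(W), a W ⇒ L
(2,3): the only move is to (1,3)(W), a W ⇒ L
(4,0): moves to (3,0)(W), (1,0)(W); every one is W ⇒ L
(4,1): moves to (3,1)(W), (1,1)(W); every one is W ⇒ L
(4,2): moves to (3,2)(W), (1,2)(W); every one is W ⇒ L
(4,3): moves to (3,3)(W), (1,3)(W); every one is W ⇒ L
(6,0): moves to (5,0)(W), (3,0)(W); every one is W ⇒ L
(6,1): moves to (5,1)(W), (3,1)(W); every one is W ⇒ L
(6,2): moves to (5,2)(W), (3,2)(W); every one is W ⇒ L
(6,3): moves to (5,3)(W), (3,3)(W); every one is W ⇒ L
Every other cell has at least one move into one of the L cells above, so it is W.
The starting position (7,3) is W: the player to move should move to (6,3), handing over an L position.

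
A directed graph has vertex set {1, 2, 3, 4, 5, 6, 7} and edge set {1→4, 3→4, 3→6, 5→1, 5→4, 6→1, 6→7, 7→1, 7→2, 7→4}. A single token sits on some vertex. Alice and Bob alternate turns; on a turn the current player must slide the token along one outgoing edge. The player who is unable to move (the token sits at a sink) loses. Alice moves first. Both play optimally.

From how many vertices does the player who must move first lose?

Label each position W (a win for the player to move) or L (a loss). A position with no legal move is L; any other position is W exactly when some move reaches an L, and L when every move reaches a W.
Every edge goes from a vertex to one that appears earlier in the order 2, 4, 1, 7, 6, 5, 3, so processing vertices in that order labels each vertex after all of its successors.
2: no outgoing edge → L
4: no outgoing edge → L
1: reaches L-position 4 → W
7: reaches L-position 4 → W
6: only reaches 7(W), 1(W), all W → L
5: reaches L-position 4 → W
3: reaches L-position 6 → W
The L vertices are 2, 4, 6; that is 3 in all.

3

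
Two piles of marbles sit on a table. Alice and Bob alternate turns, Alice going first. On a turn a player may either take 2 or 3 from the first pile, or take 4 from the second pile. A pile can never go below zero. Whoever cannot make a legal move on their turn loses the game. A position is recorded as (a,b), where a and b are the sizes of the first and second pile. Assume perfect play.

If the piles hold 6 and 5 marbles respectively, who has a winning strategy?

Classify positions by backward induction: terminal positions (no move available) are L. From any other position, the mover wins iff some move reaches an L.
No move ever increases a pile, so every position that can arise here has a ≤ 6 and b ≤ 5; it is enough to label the cells with 0 ≤ a ≤ 6 and 0 ≤ b ≤ 5.
Every move lowers a or b (never raises either), so fill the grid row by row in increasing a, and left to right within a row: each cell's successors are then already labelled.
      b=0  b=1  b=2  b=3  b=4  b=5
a=0:    L    L    L    L    W    W
a=1:    L    L    L    L    W    W
a=2:    W    W    W    W    L    L
a=3:    W    W    W    W    L    L
a=4:    W    W    W    W    W    W
a=5:    L    L    L    L    W    W
a=6:    L    L    L    L    W    W
Cells with no legal move (terminal, hence L): (0,0), (0,1), (0,2), (0,3), (1,0), (1,1), (1,2), (1,3).
The remaining L cells, each justified by listing all of its moves:
(2,4): L (options (0,4)(W), (2,0)(W) are all W)
(2,5): L (options (0,5)(W), (2,1)(W) are all W)
(3,4): L (options (1,4)(W), (0,4)(W), (3,0)(W) are all W)
(3,5): L (options (1,5)(W), (0,5)(W), (3,1)(W) are all W)
(5,0): L (options (3,0)(W), (2,0)(W) are all W)
(5,1): L (options (3,1)(W), (2,1)(W) are all W)
(5,2): L (options (3,2)(W), (2,2)(W) are all W)
(5,3): L (options (3,3)(W), (2,3)(W) are all W)
(6,0): L (options (4,0)(W), (3,0)(W) are all W)
(6,1): L (options (4,1)(W), (3,1)(W) are all W)
(6,2): L (options (4,2)(W), (3,2)(W) are all W)
(6,3): L (options (4,3)(W), (3,3)(W) are all W)
Every other cell has at least one move into one of the L cells above, so it is W.
From (6,5) Alice can move to (3,5), reaching an L position.

Alice wins.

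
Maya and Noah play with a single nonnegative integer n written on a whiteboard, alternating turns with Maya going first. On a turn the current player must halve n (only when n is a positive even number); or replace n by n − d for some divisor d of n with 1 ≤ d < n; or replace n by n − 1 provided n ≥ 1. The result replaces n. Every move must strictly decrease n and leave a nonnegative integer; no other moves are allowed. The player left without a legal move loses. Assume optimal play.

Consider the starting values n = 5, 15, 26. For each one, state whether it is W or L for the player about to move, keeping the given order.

Build the W/L table. Terminal = L. A non-terminal position is W if it has a move to some L; otherwise it is L.
n=0: no move → L
n=1: →0(L), so W
n=2: →1(W) only, which is W, so L
n=3: →2(L), so W
n=4: →2(L), so W
n=5: →4(W) only, which is W, so L
n=6: →5(L), so W
n=7: →6(W) only, which is W, so L
n=8: →7(L), so W
n=9: →6(W), 8(W) — all W, so L
n=10: →5(L), so W
n=11: →10(W) only, which is W, so L
n=12: →9(L), so W
n=13: →12(W) only, which is W, so L
n=14: →7(L), so W
n=15: →10(W), 12(W), 14(W) — all W, so L
n=16: →15(L), so W
n=17: →16(W) only, which is W, so L
n=18: →9(L), so W
n=19: →18(W) only, which is W, so L
n=20: →15(L), so W
n=21: →14(W), 18(W), 20(W) — all W, so L
n=22: →11(L), so W
n=23: →22(W) only, which is W, so L
n=24: →21(L), so W
n=25: →20(W), 24(W) — all W, so L
n=26: →13(L), so W

5: L, 15: L, 26: W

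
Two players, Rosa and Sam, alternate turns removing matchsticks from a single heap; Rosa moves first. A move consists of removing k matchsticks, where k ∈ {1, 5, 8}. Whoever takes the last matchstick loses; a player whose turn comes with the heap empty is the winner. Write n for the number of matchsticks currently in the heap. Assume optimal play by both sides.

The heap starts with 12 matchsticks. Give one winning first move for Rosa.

Work bottom-up. With no move the player to move wins. Otherwise the position is W if at least one move leads to an L position for the opponent, and L if every move leads to a W.
n=0: no move; the opponent has just taken the last matchstick and therefore loses → W
n=1: L (sole option 0(W) is W)
n=2: W (go to 1, an L position)
n=3: L (sole option 2(W) is W)
n=4: W (go to 3, an L position)
n=5: L (options 4(W), 0(W) are all W)
n=6: W (go to 5, an L position)
n=7: L (options 6(W), 2(W) are all W)
n=8: W (go to 7, an L position)
n=9: W (go to 1, an L position)
n=10: W (go to 5, an L position)
n=11: W (go to 3, an L position)
n=12: W (go to 7, an L position)
From 12, the L positions reachable in one move are: 7.

Remove 5, leaving 7.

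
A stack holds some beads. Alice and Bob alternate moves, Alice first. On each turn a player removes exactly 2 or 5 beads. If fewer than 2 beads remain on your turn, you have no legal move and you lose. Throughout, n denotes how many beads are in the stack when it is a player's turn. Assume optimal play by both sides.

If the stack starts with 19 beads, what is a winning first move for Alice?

Remove 5, leaving 14.

Label each position W (a win for the player to move) or L (a loss). A position with no legal move is L; any other position is W exactly when some move reaches an L, and L when every move reaches a W.
n=0: no move → L
n=1: no move → L
n=2: W (go to 0, an L position)
n=3: W (go to 1, an L position)
n=4: L (sole option 2(W) is W)
n=5: W (go to 0, an L position)
n=6: W (go to 4, an L position)
n=7: L (options 5(W), 2(W) are all W)
n=8: L (options 6(W), 3(W) are all W)
n=9: W (go to 7, an L position)
n=10: W (go to 8, an L position)
n=11: L (options 9(W), 6(W) are all W)
n=12: W (go to 7, an L position)
n=13: W (go to 11, an L position)
n=14: L (options 12(W), 9(W) are all W)
n=15: L (options 13(W), 10(W) are all W)
n=16: W (go to 14, an L position)
n=17: W (go to 15, an L position)
n=18: L (options 16(W), 13(W) are all W)
n=19: W (go to 14, an L position)
From 19, the L positions reachable in one move are: 14.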